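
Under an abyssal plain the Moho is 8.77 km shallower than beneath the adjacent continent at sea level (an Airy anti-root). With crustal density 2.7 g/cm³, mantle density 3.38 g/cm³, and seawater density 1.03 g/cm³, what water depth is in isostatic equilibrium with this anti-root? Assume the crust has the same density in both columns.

Replacing a thickness d of crust by seawater at the top must be balanced by replacing crust with mantle at the base: d (ρ_c − ρ_w) = a (ρ_m − ρ_c).
d = a (ρ_m − ρ_c)/(ρ_c − ρ_w) = 8.77 km × 0.68/1.67 = 3.57 km.

3.57 km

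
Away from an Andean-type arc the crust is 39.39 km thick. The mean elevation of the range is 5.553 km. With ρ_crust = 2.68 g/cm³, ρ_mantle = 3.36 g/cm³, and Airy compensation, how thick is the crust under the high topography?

66.8 km

Root depth r = h ρ_c / (ρ_m − ρ_c) = 5.553 km × 2.68 / 0.68 = 21.89 km.
Total thickness = T + h + r = 39.39 km + 5.553 km + 21.89 km = 66.8 km.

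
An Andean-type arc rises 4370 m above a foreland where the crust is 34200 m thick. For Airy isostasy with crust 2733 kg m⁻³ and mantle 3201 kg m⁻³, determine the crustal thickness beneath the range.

64100 m

Root depth r = h ρ_c / (ρ_m − ρ_c) = 4370 m × 2733 / 468 = 25520 m.
Total thickness = T + h + r = 34200 m + 4370 m + 25520 m = 64100 m.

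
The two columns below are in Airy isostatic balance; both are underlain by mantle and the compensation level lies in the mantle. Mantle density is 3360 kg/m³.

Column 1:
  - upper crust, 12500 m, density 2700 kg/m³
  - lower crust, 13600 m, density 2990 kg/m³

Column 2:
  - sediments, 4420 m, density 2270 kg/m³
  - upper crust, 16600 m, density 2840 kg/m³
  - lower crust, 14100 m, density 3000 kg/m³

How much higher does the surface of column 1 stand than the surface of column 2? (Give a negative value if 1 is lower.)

−1560 m

For any compensation level in the mantle, the mantle terms cancel and isostasy reduces to e = (Σt_1 − Σt_2) − (Σ(ρt)_1 − Σ(ρt)_2) / ρ_m.
Σt_1 = 26100 m; Σt_2 = 35120 m; Σ(ρt)_1 = 74414000; Σ(ρt)_2 = 99477400 (in m·kg/m³).
e = (26100 − 35120) − (74414000 − 99477400) / 3360 = −1560 m.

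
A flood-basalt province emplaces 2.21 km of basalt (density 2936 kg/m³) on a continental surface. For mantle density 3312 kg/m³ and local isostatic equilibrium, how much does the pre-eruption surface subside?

Subaerial loading: s = t ρ_load / ρ_m.
s = 2.21 km × 2936/3312 = 1.96 km.

1.96 km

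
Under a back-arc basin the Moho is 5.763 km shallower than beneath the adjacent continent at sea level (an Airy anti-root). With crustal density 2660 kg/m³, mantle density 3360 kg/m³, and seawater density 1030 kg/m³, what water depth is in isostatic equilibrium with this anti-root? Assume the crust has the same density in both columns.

Replacing a thickness d of crust by seawater at the top must be balanced by replacing crust with mantle at the base: d (ρ_c − ρ_w) = a (ρ_m − ρ_c).
d = a (ρ_m − ρ_c)/(ρ_c − ρ_w) = 5.763 km × 700/1630 = 2.47 km.

2.47 km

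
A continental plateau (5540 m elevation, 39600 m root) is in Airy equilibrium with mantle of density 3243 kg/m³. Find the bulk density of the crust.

2840 kg/m³

ρ_c h = (ρ_m − ρ_c) r → ρ_c (h + r) = ρ_m r → ρ_c = ρ_m r / (h + r).
ρ_c = 3243 × 39600 m / (5540 m + 39600 m) = 2840 kg/m³.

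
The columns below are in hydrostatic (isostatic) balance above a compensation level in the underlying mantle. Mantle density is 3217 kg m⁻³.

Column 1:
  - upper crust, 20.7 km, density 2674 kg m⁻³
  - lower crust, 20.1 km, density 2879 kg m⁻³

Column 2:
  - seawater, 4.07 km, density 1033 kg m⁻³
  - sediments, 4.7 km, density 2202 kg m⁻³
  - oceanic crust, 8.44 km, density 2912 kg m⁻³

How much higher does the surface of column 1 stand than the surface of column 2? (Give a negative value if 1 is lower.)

0.56 km

For any compensation level in the mantle, the mantle terms cancel and isostasy reduces to e = (Σt_1 − Σt_2) − (Σ(ρt)_1 − Σ(ρt)_2) / ρ_m.
Σt_1 = 40.8 km; Σt_2 = 17.21 km; Σ(ρt)_1 = 113219.7; Σ(ρt)_2 = 39130.99 (in km·kg m⁻³).
e = (40.8 − 17.21) − (113219.7 − 39130.99) / 3217 = 0.56 km.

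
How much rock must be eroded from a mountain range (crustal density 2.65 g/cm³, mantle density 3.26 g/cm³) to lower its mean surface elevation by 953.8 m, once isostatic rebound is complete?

Net drop Δ = e − u = e − e ρ_c/ρ_m = e (ρ_m − ρ_c)/ρ_m.
e = Δ ρ_m/(ρ_m − ρ_c) = 953.8 m × 3.26/0.61 = 5100 m.

5100 m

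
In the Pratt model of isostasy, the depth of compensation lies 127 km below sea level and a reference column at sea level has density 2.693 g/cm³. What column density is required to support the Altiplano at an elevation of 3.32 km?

Pratt balance: ρ_ref D = ρ (D + h).
ρ = ρ_ref D/(D + h) = 2.693 × 127 km/(127 km + 3.32 km) = 2.62 g/cm³.

2.62 g/cm³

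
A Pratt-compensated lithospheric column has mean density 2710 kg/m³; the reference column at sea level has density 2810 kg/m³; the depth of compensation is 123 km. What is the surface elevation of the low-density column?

4.54 km

ρ_ref D = ρ (D + h) → h = D (ρ_ref − ρ)/ρ.
h = 123 km × (2810 − 2710)/2710 = 4.54 km.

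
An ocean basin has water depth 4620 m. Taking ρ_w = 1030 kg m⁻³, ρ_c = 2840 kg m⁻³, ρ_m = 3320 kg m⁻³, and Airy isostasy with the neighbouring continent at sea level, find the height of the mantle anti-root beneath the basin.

17400 m

By Archimedes' principle applied to the lithosphere: replacing crust with seawater at the top is compensated by replacing crust with mantle at the base: d (ρ_c − ρ_w) = a (ρ_m − ρ_c).
a = d (ρ_c − ρ_w)/(ρ_m − ρ_c) = 4620 m × 1810/480 = 17400 m.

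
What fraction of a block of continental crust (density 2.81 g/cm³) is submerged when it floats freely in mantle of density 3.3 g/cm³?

85.2%

Submerged fraction = ρ_obj/ρ_fluid = 2.81/3.3 = 85.2%.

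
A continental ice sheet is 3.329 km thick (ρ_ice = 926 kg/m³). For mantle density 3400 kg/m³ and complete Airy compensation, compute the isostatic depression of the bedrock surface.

0.907 km

Equating mass per unit area of the two columns: the ice load ρ_ice t is balanced by mantle displaced below, ρ_m s.
s = t ρ_ice / ρ_m = 3.329 km × 926/3400 = 0.907 km.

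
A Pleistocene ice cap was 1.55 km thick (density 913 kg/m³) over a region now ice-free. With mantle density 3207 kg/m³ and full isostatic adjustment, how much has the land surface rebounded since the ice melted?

0.441 km

Removing the load lets mantle flow back in; uplift u satisfies ρ_ice t = ρ_m u.
u = t ρ_ice/ρ_m = 1.55 km × 913/3207 = 0.441 km.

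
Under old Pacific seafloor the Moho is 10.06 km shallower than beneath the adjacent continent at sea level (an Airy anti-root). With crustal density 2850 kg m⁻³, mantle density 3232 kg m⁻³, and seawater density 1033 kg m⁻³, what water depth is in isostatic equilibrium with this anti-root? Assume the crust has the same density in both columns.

Replacing a thickness d of crust by seawater at the top must be balanced by replacing crust with mantle at the base: d (ρ_c − ρ_w) = a (ρ_m − ρ_c).
d = a (ρ_m − ρ_c)/(ρ_c − ρ_w) = 10.06 km × 382/1817 = 2.11 km.

2.11 km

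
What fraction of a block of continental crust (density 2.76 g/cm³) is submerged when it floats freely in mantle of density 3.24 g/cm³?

85.2%

Submerged fraction = ρ_obj/ρ_fluid = 2.76/3.24 = 85.2%.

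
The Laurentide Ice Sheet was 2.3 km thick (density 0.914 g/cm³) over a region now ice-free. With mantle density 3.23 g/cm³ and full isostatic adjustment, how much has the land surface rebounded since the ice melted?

Removing the load lets mantle flow back in; uplift u satisfies ρ_ice t = ρ_m u.
u = t ρ_ice/ρ_m = 2.3 km × 0.914/3.23 = 0.651 km.

0.651 km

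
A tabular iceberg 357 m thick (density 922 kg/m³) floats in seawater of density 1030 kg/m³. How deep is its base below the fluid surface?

Draft d = t ρ_obj/ρ_fluid = 357 m × 922/1030 = 320 m.

320 m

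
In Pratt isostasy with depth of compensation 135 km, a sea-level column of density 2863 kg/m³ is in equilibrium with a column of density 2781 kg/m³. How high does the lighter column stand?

ρ_ref D = ρ (D + h) → h = D (ρ_ref − ρ)/ρ.
h = 135 km × (2863 − 2781)/2781 = 3.98 km.

3.98 km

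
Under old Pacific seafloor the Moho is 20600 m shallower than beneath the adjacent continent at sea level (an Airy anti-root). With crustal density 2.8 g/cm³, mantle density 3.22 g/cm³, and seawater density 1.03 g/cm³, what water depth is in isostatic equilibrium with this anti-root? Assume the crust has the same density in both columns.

4890 m

Replacing a thickness d of crust by seawater at the top must be balanced by replacing crust with mantle at the base: d (ρ_c − ρ_w) = a (ρ_m − ρ_c).
d = a (ρ_m − ρ_c)/(ρ_c − ρ_w) = 20600 m × 0.42/1.77 = 4890 m.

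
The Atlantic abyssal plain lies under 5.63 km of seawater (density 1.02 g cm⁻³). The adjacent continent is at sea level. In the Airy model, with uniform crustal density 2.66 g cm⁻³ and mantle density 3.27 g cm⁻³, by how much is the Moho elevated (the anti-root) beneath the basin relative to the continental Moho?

For local isostatic compensation: replacing crust with seawater at the top is compensated by replacing crust with mantle at the base: d (ρ_c − ρ_w) = a (ρ_m − ρ_c).
a = d (ρ_c − ρ_w)/(ρ_m − ρ_c) = 5.63 km × 1.64/0.61 = 15.1 km.

15.1 km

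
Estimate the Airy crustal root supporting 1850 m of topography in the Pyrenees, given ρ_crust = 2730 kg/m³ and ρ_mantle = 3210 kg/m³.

10500 m

By Archimedes' principle applied to the lithosphere: the weight of the topography is balanced by the buoyancy of the root, ρ_c h = (ρ_m − ρ_c) r.
r = h · ρ_c / (ρ_m − ρ_c) = 1850 m × 2730 / (3210 − 2730) = 10500 m.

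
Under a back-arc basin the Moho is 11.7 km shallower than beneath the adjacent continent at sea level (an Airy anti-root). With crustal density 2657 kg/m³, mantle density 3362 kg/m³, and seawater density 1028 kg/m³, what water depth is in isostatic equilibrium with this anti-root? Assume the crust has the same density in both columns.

5.06 km

Replacing a thickness d of crust by seawater at the top must be balanced by replacing crust with mantle at the base: d (ρ_c − ρ_w) = a (ρ_m − ρ_c).
d = a (ρ_m − ρ_c)/(ρ_c − ρ_w) = 11.7 km × 705/1629 = 5.06 km.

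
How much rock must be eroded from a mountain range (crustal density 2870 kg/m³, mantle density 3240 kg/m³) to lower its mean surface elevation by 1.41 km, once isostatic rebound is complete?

Net drop Δ = e − u = e − e ρ_c/ρ_m = e (ρ_m − ρ_c)/ρ_m.
e = Δ ρ_m/(ρ_m − ρ_c) = 1.41 km × 3240/370 = 12.3 km.

12.3 km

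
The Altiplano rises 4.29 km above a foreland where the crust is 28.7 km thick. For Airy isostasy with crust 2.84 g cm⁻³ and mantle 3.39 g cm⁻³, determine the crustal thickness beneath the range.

55.1 km

Root depth r = h ρ_c / (ρ_m − ρ_c) = 4.29 km × 2.84 / 0.55 = 22.15 km.
Total thickness = T + h + r = 28.7 km + 4.29 km + 22.15 km = 55.1 km.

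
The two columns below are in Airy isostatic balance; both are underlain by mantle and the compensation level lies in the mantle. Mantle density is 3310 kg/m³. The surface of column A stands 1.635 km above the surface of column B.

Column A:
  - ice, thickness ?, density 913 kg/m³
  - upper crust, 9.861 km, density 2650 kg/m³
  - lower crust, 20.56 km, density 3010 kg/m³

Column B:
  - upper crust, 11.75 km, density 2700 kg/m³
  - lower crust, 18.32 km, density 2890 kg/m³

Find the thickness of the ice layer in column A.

Take the compensation level at the base of the deeper column (depth z_c below the surface of column A) and equate Σ ρ_i t_i down to z_c; mantle fills any gap and the z_c terms cancel.
Column A: x×913 + 9.861×2650 + 20.56×3010 + (z_c − 30.421 − x)×3310
Column B: 1.635×0 + 11.75×2700 + 18.32×2890 + (z_c − 1.635 − 30.07)×3310
The z_c×3310 term appears on both sides and cancels. Collect the known terms of each column as K = Σ(ρt)_known − 3310 × (depth of known layers): K_A = 88017.25 − 3310×30.421 = −12676.26; K_B = 84669.8 − 3310×(1.635 + 30.07) = −20273.75.
Balance: K_A − x×(3310 − 913) = K_B, so x = (K_A − K_B)/(3310 − 913) = 7597.49/2397 = 3.17 km.

3.17 km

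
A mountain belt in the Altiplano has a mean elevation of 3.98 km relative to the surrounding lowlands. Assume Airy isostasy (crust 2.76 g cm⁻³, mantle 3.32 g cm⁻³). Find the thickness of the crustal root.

19.6 km

In Airy isostatic equilibrium: the weight of the topography is balanced by the buoyancy of the root, ρ_c h = (ρ_m − ρ_c) r.
r = h · ρ_c / (ρ_m − ρ_c) = 3.98 km × 2.76 / (3.32 − 2.76) = 19.6 km.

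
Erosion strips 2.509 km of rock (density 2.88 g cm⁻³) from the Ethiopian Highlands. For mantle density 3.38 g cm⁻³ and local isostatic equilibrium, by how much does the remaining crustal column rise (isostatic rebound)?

2.14 km

Unloading: uplift u = e ρ_c/ρ_m = 2.509 km × 2.88/3.38 = 2.14 km.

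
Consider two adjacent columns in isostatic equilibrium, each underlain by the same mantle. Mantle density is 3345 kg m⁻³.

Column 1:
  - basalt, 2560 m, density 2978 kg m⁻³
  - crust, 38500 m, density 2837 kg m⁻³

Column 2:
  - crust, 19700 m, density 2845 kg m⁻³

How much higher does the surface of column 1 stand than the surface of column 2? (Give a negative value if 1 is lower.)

For any compensation level in the mantle, the mantle terms cancel and isostasy reduces to e = (Σt_1 − Σt_2) − (Σ(ρt)_1 − Σ(ρt)_2) / ρ_m.
Σt_1 = 41060 m; Σt_2 = 19700 m; Σ(ρt)_1 = 116848180; Σ(ρt)_2 = 56046500 (in m·kg m⁻³).
e = (41060 − 19700) − (116848180 − 56046500) / 3345 = 3180 m.

3180 m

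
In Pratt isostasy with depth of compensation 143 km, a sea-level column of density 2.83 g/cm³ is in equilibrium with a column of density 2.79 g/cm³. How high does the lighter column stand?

ρ_ref D = ρ (D + h) → h = D (ρ_ref − ρ)/ρ.
h = 143 km × (2.83 − 2.79)/2.79 = 2.05 km.

2.05 km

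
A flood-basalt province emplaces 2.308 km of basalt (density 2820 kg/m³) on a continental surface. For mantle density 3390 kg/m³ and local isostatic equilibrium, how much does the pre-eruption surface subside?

1.92 km

Subaerial loading: s = t ρ_load / ρ_m.
s = 2.308 km × 2820/3390 = 1.92 km.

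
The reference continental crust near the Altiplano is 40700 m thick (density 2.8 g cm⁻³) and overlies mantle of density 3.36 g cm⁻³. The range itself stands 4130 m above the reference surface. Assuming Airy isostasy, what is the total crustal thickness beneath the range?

65500 m

Root depth r = h ρ_c / (ρ_m − ρ_c) = 4130 m × 2.8 / 0.56 = 20650 m.
Total thickness = T + h + r = 40700 m + 4130 m + 20650 m = 65500 m.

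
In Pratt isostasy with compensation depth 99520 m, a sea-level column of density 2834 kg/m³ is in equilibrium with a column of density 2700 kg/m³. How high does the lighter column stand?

4940 m

ρ_ref D = ρ (D + h) → h = D (ρ_ref − ρ)/ρ.
h = 99520 m × (2834 − 2700)/2700 = 4940 m.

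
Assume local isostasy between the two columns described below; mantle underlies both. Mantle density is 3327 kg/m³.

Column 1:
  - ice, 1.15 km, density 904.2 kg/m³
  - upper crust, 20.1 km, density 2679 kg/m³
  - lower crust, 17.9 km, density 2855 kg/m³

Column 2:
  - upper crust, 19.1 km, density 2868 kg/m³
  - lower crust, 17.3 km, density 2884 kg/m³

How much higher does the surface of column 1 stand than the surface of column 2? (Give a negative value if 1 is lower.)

2.35 km

For any compensation level in the mantle, the mantle terms cancel and isostasy reduces to e = (Σt_1 − Σt_2) − (Σ(ρt)_1 − Σ(ρt)_2) / ρ_m.
Σt_1 = 39.15 km; Σt_2 = 36.4 km; Σ(ρt)_1 = 105992.23; Σ(ρt)_2 = 104672 (in km·kg/m³).
e = (39.15 − 36.4) − (105992.23 − 104672) / 3327 = 2.35 km.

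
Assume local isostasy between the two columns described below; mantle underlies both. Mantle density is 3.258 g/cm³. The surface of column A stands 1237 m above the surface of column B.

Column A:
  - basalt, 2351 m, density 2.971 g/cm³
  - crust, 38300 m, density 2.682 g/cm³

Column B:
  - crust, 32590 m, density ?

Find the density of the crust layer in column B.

Take the compensation level at the base of the deeper column (depth z_c below the surface of column A) and equate Σ ρ_i t_i down to z_c; mantle fills any gap and the z_c terms cancel.
Column A: 2351×2.971 + 38300×2.682 + (z_c − 40651)×3.258
Column B: 1237×0 + 32590×ρ + (z_c − 1237 − 32590)×3.258
The z_c×3.258 term appears on both sides and cancels. Collect the known terms of each column as K = Σ(ρt)_known − 3.258 × (depth of known layers): K_A = 109705.421 − 3.258×40651 = −22735.537; K_B = 0 − 3.258×(1237 + 32590) = −110208.366.
Balance: K_A = K_B + 32590×ρ, so ρ = (K_A − K_B)/32590 = 87472.8/32590 = 2.68 g/cm³.

2.68 g/cm³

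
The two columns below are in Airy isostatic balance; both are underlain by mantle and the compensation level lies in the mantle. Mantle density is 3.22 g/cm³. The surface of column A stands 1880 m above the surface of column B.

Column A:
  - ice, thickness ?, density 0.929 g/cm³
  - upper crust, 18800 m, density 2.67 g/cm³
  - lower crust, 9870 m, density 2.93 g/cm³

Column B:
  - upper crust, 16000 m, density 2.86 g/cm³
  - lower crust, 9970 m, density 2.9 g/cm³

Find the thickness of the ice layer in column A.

786 m

Take the compensation level at the base of the deeper column (depth z_c below the surface of column A) and equate Σ ρ_i t_i down to z_c; mantle fills any gap and the z_c terms cancel.
Column A: x×0.929 + 18800×2.67 + 9870×2.93 + (z_c − 28670 − x)×3.22
Column B: 1880×0 + 16000×2.86 + 9970×2.9 + (z_c − 1880 − 25970)×3.22
The z_c×3.22 term appears on both sides and cancels. Collect the known terms of each column as K = Σ(ρt)_known − 3.22 × (depth of known layers): K_A = 79115.1 − 3.22×28670 = −13202.3; K_B = 74673 − 3.22×(1880 + 25970) = −15004.
Balance: K_A − x×(3.22 − 0.929) = K_B, so x = (K_A − K_B)/(3.22 − 0.929) = 1801.7/2.291 = 786 m.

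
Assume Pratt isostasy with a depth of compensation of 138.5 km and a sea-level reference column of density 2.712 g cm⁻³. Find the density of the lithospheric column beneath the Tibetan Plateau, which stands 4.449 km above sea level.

2.63 g cm⁻³

Pratt balance: ρ_ref D = ρ (D + h).
ρ = ρ_ref D/(D + h) = 2.712 × 138.5 km/(138.5 km + 4.449 km) = 2.63 g cm⁻³.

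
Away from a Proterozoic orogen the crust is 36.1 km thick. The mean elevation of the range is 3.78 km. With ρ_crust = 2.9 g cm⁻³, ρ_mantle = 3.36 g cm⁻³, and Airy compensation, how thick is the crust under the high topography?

63.7 km

Root depth r = h ρ_c / (ρ_m − ρ_c) = 3.78 km × 2.9 / 0.46 = 23.83 km.
Total thickness = T + h + r = 36.1 km + 3.78 km + 23.83 km = 63.7 km.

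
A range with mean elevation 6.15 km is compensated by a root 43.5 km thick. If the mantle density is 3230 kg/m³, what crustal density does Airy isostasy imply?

ρ_c h = (ρ_m − ρ_c) r → ρ_c (h + r) = ρ_m r → ρ_c = ρ_m r / (h + r).
ρ_c = 3230 × 43.5 km / (6.15 km + 43.5 km) = 2830 kg/m³.

2830 kg/m³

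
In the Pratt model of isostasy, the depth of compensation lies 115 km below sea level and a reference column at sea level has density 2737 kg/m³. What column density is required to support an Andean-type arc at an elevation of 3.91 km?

Pratt balance: ρ_ref D = ρ (D + h).
ρ = ρ_ref D/(D + h) = 2737 × 115 km/(115 km + 3.91 km) = 2650 kg/m³.

2650 kg/m³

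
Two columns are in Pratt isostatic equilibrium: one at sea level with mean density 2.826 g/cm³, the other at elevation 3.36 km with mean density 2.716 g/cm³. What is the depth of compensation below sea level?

83 km

ρ_ref D = ρ (D + h) → D (ρ_ref − ρ) = ρ h.
D = ρ h/(ρ_ref − ρ) = 2.716 × 3.36 km/(2.826 − 2.716) = 83 km.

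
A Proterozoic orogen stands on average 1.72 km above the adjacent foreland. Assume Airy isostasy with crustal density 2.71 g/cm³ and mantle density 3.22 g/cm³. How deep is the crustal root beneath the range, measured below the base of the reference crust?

Balancing pressure at the compensation depth: the weight of the topography is balanced by the buoyancy of the root, ρ_c h = (ρ_m − ρ_c) r.
r = h · ρ_c / (ρ_m − ρ_c) = 1.72 km × 2.71 / (3.22 − 2.71) = 9.14 km.

9.14 km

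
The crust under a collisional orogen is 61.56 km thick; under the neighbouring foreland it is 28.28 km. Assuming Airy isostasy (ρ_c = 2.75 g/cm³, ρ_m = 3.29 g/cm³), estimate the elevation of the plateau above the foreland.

5.46 km

Excess crust Δ = 61.56 km − 28.28 km = 33.28 km, split between elevation h and root r with h + r = Δ.
Airy balance ρ_c h = (ρ_m − ρ_c) r gives r = h ρ_c/(ρ_m − ρ_c), so h (1 + ρ_c/(ρ_m − ρ_c)) = Δ, i.e. h = Δ (ρ_m − ρ_c)/ρ_m.
h = 33.28 km × 0.54/3.29 = 5.46 km.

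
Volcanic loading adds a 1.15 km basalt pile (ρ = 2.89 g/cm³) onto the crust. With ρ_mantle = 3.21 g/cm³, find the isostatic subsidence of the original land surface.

Subaerial loading: s = t ρ_load / ρ_m.
s = 1.15 km × 2.89/3.21 = 1.04 km.

1.04 km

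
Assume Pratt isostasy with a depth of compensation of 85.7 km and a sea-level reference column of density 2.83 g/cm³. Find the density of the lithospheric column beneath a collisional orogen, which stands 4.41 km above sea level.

2.69 g/cm³

Pratt balance: ρ_ref D = ρ (D + h).
ρ = ρ_ref D/(D + h) = 2.83 × 85.7 km/(85.7 km + 4.41 km) = 2.69 g/cm³.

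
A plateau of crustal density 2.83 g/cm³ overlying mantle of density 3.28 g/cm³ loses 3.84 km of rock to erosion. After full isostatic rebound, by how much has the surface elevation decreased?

0.527 km

Rebound u = e ρ_c/ρ_m = 3.84 km × 2.83/3.28 = 3.313 km.
Net surface drop = e − u = 3.84 km − 3.313 km = e (ρ_m − ρ_c)/ρ_m = 0.527 km.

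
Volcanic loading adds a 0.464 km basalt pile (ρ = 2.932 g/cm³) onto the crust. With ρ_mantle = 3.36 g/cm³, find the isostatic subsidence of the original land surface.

Subaerial loading: s = t ρ_load / ρ_m.
s = 0.464 km × 2.932/3.36 = 0.405 km.

0.405 km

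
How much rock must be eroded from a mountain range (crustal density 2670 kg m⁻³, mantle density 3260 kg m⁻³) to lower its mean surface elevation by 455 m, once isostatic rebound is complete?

Net drop Δ = e − u = e − e ρ_c/ρ_m = e (ρ_m − ρ_c)/ρ_m.
e = Δ ρ_m/(ρ_m − ρ_c) = 455 m × 3260/590 = 2510 m.

2510 m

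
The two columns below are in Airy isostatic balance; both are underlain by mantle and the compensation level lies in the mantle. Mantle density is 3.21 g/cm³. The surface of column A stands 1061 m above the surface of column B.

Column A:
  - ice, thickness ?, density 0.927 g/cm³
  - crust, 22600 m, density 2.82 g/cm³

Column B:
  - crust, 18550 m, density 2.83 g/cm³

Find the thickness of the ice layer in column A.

Take the compensation level at the base of the deeper column (depth z_c below the surface of column A) and equate Σ ρ_i t_i down to z_c; mantle fills any gap and the z_c terms cancel.
Column A: x×0.927 + 22600×2.82 + (z_c − 22600 − x)×3.21
Column B: 1061×0 + 18550×2.83 + (z_c − 1061 − 18550)×3.21
The z_c×3.21 term appears on both sides and cancels. Collect the known terms of each column as K = Σ(ρt)_known − 3.21 × (depth of known layers): K_A = 63732 − 3.21×22600 = −8814; K_B = 52496.5 − 3.21×(1061 + 18550) = −10454.81.
Balance: K_A − x×(3.21 − 0.927) = K_B, so x = (K_A − K_B)/(3.21 − 0.927) = 1640.81/2.283 = 719 m.

719 m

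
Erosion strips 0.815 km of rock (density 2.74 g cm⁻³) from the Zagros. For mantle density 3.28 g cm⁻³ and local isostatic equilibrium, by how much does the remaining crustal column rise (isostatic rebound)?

Unloading: uplift u = e ρ_c/ρ_m = 0.815 km × 2.74/3.28 = 0.681 km.

0.681 km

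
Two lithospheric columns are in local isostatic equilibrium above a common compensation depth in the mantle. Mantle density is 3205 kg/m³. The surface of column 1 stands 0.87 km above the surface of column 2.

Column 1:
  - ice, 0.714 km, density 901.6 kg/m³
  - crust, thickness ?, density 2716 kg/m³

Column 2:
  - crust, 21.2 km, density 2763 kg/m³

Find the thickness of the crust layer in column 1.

21.5 km

Take the compensation level at the base of the deeper column (depth z_c below the surface of column 1) and equate Σ ρ_i t_i down to z_c; mantle fills any gap and the z_c terms cancel.
Column 1: 0.714×901.6 + x×2716 + (z_c − 0.714 − x)×3205
Column 2: 0.87×0 + 21.2×2763 + (z_c − 0.87 − 21.2)×3205
The z_c×3205 term appears on both sides and cancels. Collect the known terms of each column as K = Σ(ρt)_known − 3205 × (depth of known layers): K_1 = 643.7424 − 3205×0.714 = −1644.6276; K_2 = 58575.6 − 3205×(0.87 + 21.2) = −12158.75.
Balance: K_1 − x×(3205 − 2716) = K_2, so x = (K_1 − K_2)/(3205 − 2716) = 10514.1/489 = 21.5 km.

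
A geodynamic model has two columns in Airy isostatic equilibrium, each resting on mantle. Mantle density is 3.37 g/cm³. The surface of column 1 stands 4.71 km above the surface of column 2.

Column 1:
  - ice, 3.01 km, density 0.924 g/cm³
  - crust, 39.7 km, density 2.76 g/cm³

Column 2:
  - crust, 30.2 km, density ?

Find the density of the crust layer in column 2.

Take the compensation level at the base of the deeper column (depth z_c below the surface of column 1) and equate Σ ρ_i t_i down to z_c; mantle fills any gap and the z_c terms cancel.
Column 1: 3.01×0.924 + 39.7×2.76 + (z_c − 42.71)×3.37
Column 2: 4.71×0 + 30.2×ρ + (z_c − 4.71 − 30.2)×3.37
The z_c×3.37 term appears on both sides and cancels. Collect the known terms of each column as K = Σ(ρt)_known − 3.37 × (depth of known layers): K_1 = 112.35324 − 3.37×42.71 = −31.57946; K_2 = 0 − 3.37×(4.71 + 30.2) = −117.6467.
Balance: K_1 = K_2 + 30.2×ρ, so ρ = (K_1 − K_2)/30.2 = 86.0672/30.2 = 2.85 g/cm³.

2.85 g/cm³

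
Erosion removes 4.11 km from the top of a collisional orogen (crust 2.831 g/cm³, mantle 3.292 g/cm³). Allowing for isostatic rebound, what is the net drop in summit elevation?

Rebound u = e ρ_c/ρ_m = 4.11 km × 2.831/3.292 = 3.534 km.
Net surface drop = e − u = 4.11 km − 3.534 km = e (ρ_m − ρ_c)/ρ_m = 0.576 km.

0.576 km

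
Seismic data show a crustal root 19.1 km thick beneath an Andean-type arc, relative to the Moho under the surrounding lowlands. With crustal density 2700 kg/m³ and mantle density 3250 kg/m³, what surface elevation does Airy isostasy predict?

Balancing pressure at the compensation depth: ρ_c h = (ρ_m − ρ_c) r.
h = r (ρ_m − ρ_c) / ρ_c = 19.1 km × (3250 − 2700) / 2700 = 3.89 km.

3.89 km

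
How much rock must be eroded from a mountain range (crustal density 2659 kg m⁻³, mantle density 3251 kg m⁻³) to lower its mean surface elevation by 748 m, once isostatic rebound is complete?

4110 m

Net drop Δ = e − u = e − e ρ_c/ρ_m = e (ρ_m − ρ_c)/ρ_m.
e = Δ ρ_m/(ρ_m − ρ_c) = 748 m × 3251/592 = 4110 m.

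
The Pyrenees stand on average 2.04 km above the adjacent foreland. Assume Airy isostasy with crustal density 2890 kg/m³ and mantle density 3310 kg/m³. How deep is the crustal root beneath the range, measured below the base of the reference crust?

Isostatic balance requires: the weight of the topography is balanced by the buoyancy of the root, ρ_c h = (ρ_m − ρ_c) r.
r = h · ρ_c / (ρ_m − ρ_c) = 2.04 km × 2890 / (3310 − 2890) = 14 km.

14 km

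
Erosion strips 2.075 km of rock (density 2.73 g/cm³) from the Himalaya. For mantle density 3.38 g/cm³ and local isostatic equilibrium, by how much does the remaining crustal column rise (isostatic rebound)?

1.68 km

Unloading: uplift u = e ρ_c/ρ_m = 2.075 km × 2.73/3.38 = 1.68 km.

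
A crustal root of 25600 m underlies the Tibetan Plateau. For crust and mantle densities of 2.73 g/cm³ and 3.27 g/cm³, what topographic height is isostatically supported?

5060 m

In Airy isostatic equilibrium: ρ_c h = (ρ_m − ρ_c) r.
h = r (ρ_m − ρ_c) / ρ_c = 25600 m × (3.27 − 2.73) / 2.73 = 5060 m.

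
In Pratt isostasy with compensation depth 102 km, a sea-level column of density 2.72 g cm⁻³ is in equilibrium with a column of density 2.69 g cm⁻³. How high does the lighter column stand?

ρ_ref D = ρ (D + h) → h = D (ρ_ref − ρ)/ρ.
h = 102 km × (2.72 − 2.69)/2.69 = 1.14 km.

1.14 km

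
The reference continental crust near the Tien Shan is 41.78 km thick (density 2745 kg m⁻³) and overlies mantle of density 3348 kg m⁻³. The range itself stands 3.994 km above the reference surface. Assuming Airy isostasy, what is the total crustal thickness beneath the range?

64 km

Root depth r = h ρ_c / (ρ_m − ρ_c) = 3.994 km × 2745 / 603 = 18.18 km.
Total thickness = T + h + r = 41.78 km + 3.994 km + 18.18 km = 64 km.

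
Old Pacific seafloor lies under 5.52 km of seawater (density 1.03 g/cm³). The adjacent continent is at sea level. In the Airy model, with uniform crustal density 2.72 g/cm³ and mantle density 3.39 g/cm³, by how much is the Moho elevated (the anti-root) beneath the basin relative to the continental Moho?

13.9 km

Equating mass per unit area of the two columns: replacing crust with seawater at the top is compensated by replacing crust with mantle at the base: d (ρ_c − ρ_w) = a (ρ_m − ρ_c).
a = d (ρ_c − ρ_w)/(ρ_m − ρ_c) = 5.52 km × 1.69/0.67 = 13.9 km.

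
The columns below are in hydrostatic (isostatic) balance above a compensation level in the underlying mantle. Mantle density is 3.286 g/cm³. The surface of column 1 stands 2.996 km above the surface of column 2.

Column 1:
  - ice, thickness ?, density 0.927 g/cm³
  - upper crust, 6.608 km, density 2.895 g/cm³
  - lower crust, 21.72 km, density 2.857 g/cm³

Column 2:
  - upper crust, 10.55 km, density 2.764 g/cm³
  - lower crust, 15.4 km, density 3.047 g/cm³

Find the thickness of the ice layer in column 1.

Take the compensation level at the base of the deeper column (depth z_c below the surface of column 1) and equate Σ ρ_i t_i down to z_c; mantle fills any gap and the z_c terms cancel.
Column 1: x×0.927 + 6.608×2.895 + 21.72×2.857 + (z_c − 28.328 − x)×3.286
Column 2: 2.996×0 + 10.55×2.764 + 15.4×3.047 + (z_c − 2.996 − 25.95)×3.286
The z_c×3.286 term appears on both sides and cancels. Collect the known terms of each column as K = Σ(ρt)_known − 3.286 × (depth of known layers): K_1 = 81.1842 − 3.286×28.328 = −11.901608; K_2 = 76.084 − 3.286×(2.996 + 25.95) = −19.032556.
Balance: K_1 − x×(3.286 − 0.927) = K_2, so x = (K_1 − K_2)/(3.286 − 0.927) = 7.13095/2.359 = 3.02 km.

3.02 km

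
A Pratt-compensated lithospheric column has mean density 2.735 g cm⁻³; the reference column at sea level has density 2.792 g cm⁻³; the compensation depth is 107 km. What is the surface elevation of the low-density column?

ρ_ref D = ρ (D + h) → h = D (ρ_ref − ρ)/ρ.
h = 107 km × (2.792 − 2.735)/2.735 = 2.23 km.

2.23 km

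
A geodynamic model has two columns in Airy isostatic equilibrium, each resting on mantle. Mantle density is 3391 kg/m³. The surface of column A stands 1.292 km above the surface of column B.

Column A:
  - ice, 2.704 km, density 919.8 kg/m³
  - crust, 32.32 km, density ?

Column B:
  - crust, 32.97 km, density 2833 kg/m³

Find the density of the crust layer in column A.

2890 kg/m³

Take the compensation level at the base of the deeper column (depth z_c below the surface of column A) and equate Σ ρ_i t_i down to z_c; mantle fills any gap and the z_c terms cancel.
Column A: 2.704×919.8 + 32.32×ρ + (z_c − 35.024)×3391
Column B: 1.292×0 + 32.97×2833 + (z_c − 1.292 − 32.97)×3391
The z_c×3391 term appears on both sides and cancels. Collect the known terms of each column as K = Σ(ρt)_known − 3391 × (depth of known layers): K_A = 2487.1392 − 3391×35.024 = −116279.245; K_B = 93404.01 − 3391×(1.292 + 32.97) = −22778.432.
Balance: K_A + 32.32×ρ = K_B, so ρ = (K_B − K_A)/32.32 = 93500.8/32.32 = 2890 kg/m³.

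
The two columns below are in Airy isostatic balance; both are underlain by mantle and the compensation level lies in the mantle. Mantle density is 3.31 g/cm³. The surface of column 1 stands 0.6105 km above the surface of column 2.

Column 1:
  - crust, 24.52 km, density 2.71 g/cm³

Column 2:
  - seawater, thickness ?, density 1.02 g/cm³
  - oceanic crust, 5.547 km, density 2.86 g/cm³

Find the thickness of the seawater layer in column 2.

4.45 km

Take the compensation level at the base of the deeper column (depth z_c below the surface of column 1) and equate Σ ρ_i t_i down to z_c; mantle fills any gap and the z_c terms cancel.
Column 1: 24.52×2.71 + (z_c − 24.52)×3.31
Column 2: 0.6105×0 + x×1.02 + 5.547×2.86 + (z_c − 0.6105 − 5.547 − x)×3.31
The z_c×3.31 term appears on both sides and cancels. Collect the known terms of each column as K = Σ(ρt)_known − 3.31 × (depth of known layers): K_1 = 66.4492 − 3.31×24.52 = −14.712; K_2 = 15.86442 − 3.31×(0.6105 + 5.547) = −4.516905.
Balance: K_1 = K_2 − x×(3.31 − 1.02), so x = (K_2 − K_1)/(3.31 − 1.02) = 10.1951/2.29 = 4.45 km.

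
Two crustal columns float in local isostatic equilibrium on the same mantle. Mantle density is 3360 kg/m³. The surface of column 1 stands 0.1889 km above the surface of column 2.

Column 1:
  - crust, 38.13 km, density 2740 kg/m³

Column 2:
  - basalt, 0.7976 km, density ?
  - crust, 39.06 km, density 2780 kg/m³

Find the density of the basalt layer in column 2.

2920 kg/m³

Take the compensation level at the base of the deeper column (depth z_c below the surface of column 1) and equate Σ ρ_i t_i down to z_c; mantle fills any gap and the z_c terms cancel.
Column 1: 38.13×2740 + (z_c − 38.13)×3360
Column 2: 0.1889×0 + 0.7976×ρ + 39.06×2780 + (z_c − 0.1889 − 39.8576)×3360
The z_c×3360 term appears on both sides and cancels. Collect the known terms of each column as K = Σ(ρt)_known − 3360 × (depth of known layers): K_1 = 104476.2 − 3360×38.13 = −23640.6; K_2 = 108586.8 − 3360×(0.1889 + 39.8576) = −25969.44.
Balance: K_1 = K_2 + 0.7976×ρ, so ρ = (K_1 − K_2)/0.7976 = 2328.84/0.7976 = 2920 kg/m³.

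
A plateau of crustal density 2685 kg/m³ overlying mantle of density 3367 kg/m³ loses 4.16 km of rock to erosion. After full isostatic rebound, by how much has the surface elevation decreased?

0.843 km

Rebound u = e ρ_c/ρ_m = 4.16 km × 2685/3367 = 3.317 km.
Net surface drop = e − u = 4.16 km − 3.317 km = e (ρ_m − ρ_c)/ρ_m = 0.843 km.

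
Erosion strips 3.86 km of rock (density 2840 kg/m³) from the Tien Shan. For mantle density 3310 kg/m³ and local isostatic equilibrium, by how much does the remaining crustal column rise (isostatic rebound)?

3.31 km

Unloading: uplift u = e ρ_c/ρ_m = 3.86 km × 2840/3310 = 3.31 km.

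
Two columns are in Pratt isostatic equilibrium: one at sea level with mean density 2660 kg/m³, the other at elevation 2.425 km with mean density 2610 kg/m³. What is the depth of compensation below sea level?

ρ_ref D = ρ (D + h) → D (ρ_ref − ρ) = ρ h.
D = ρ h/(ρ_ref − ρ) = 2610 × 2.425 km/(2660 − 2610) = 127 km.

127 km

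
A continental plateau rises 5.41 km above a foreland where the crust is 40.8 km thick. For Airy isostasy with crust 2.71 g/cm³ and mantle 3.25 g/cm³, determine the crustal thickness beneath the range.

73.4 km

Root depth r = h ρ_c / (ρ_m − ρ_c) = 5.41 km × 2.71 / 0.54 = 27.15 km.
Total thickness = T + h + r = 40.8 km + 5.41 km + 27.15 km = 73.4 km.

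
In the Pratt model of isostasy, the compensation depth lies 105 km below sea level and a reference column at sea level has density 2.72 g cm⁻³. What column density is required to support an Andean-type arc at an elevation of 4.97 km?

2.6 g cm⁻³

Pratt balance: ρ_ref D = ρ (D + h).
ρ = ρ_ref D/(D + h) = 2.72 × 105 km/(105 km + 4.97 km) = 2.6 g cm⁻³.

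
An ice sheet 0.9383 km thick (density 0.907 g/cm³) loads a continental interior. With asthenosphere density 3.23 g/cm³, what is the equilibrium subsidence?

0.263 km

By Archimedes' principle applied to the lithosphere: the ice load ρ_ice t is balanced by mantle displaced below, ρ_m s.
s = t ρ_ice / ρ_m = 0.9383 km × 0.907/3.23 = 0.263 km.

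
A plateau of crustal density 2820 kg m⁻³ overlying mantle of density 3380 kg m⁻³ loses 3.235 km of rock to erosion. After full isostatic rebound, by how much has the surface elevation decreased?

0.536 km

Rebound u = e ρ_c/ρ_m = 3.235 km × 2820/3380 = 2.699 km.
Net surface drop = e − u = 3.235 km − 2.699 km = e (ρ_m − ρ_c)/ρ_m = 0.536 km.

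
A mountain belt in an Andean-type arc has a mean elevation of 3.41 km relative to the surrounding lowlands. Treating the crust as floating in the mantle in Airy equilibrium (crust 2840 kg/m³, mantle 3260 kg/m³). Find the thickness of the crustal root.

Balancing pressure at the compensation depth: the weight of the topography is balanced by the buoyancy of the root, ρ_c h = (ρ_m − ρ_c) r.
r = h · ρ_c / (ρ_m − ρ_c) = 3.41 km × 2840 / (3260 − 2840) = 23.1 km.

23.1 km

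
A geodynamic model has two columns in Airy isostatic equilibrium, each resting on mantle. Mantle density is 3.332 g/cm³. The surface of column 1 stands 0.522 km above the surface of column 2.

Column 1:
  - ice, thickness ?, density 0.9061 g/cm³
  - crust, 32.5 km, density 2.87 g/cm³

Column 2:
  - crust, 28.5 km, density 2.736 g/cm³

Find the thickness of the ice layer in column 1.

Take the compensation level at the base of the deeper column (depth z_c below the surface of column 1) and equate Σ ρ_i t_i down to z_c; mantle fills any gap and the z_c terms cancel.
Column 1: x×0.9061 + 32.5×2.87 + (z_c − 32.5 − x)×3.332
Column 2: 0.522×0 + 28.5×2.736 + (z_c − 0.522 − 28.5)×3.332
The z_c×3.332 term appears on both sides and cancels. Collect the known terms of each column as K = Σ(ρt)_known − 3.332 × (depth of known layers): K_1 = 93.275 − 3.332×32.5 = −15.015; K_2 = 77.976 − 3.332×(0.522 + 28.5) = −18.725304.
Balance: K_1 − x×(3.332 − 0.9061) = K_2, so x = (K_1 − K_2)/(3.332 − 0.9061) = 3.7103/2.4259 = 1.53 km.

1.53 km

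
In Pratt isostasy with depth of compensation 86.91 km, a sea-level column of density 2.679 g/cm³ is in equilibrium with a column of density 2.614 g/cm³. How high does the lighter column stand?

2.16 km

ρ_ref D = ρ (D + h) → h = D (ρ_ref − ρ)/ρ.
h = 86.91 km × (2.679 − 2.614)/2.614 = 2.16 km.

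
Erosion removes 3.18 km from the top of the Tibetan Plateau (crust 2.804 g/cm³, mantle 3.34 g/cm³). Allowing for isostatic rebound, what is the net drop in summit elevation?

Rebound u = e ρ_c/ρ_m = 3.18 km × 2.804/3.34 = 2.67 km.
Net surface drop = e − u = 3.18 km − 2.67 km = e (ρ_m − ρ_c)/ρ_m = 0.51 km.

0.51 km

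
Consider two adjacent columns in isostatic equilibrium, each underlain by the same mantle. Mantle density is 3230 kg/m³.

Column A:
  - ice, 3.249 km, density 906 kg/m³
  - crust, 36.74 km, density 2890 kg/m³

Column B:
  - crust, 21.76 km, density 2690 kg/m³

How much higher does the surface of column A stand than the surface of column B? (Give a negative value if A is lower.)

2.57 km

For any compensation level in the mantle, the mantle terms cancel and isostasy reduces to e = (Σt_A − Σt_B) − (Σ(ρt)_A − Σ(ρt)_B) / ρ_m.
Σt_A = 39.989 km; Σt_B = 21.76 km; Σ(ρt)_A = 109122.194; Σ(ρt)_B = 58534.4 (in km·kg/m³).
e = (39.989 − 21.76) − (109122.194 − 58534.4) / 3230 = 2.57 km.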